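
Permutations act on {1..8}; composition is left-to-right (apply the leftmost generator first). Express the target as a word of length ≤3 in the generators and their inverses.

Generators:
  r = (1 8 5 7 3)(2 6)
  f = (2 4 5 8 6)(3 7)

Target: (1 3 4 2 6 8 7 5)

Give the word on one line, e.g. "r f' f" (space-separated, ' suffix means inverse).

r' r' f'

  after r': (1 3 7 5 8)(2 6)
  after r': (1 7 8 3 5)
  after f': (1 3 4 2 6 8 7 5)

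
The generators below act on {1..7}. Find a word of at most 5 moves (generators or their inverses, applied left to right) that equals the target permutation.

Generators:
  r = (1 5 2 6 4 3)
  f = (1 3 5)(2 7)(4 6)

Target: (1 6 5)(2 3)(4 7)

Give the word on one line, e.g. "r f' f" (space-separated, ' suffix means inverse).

  after f: (1 3 5)(2 7)(4 6)
  after r: (2 7 6 3)
  after f: (1 3 7 4 6 5)
  after r': (1 4 2 5 3 7 6)
  after f': (1 6 5)(2 3)(4 7)

f r f r' f'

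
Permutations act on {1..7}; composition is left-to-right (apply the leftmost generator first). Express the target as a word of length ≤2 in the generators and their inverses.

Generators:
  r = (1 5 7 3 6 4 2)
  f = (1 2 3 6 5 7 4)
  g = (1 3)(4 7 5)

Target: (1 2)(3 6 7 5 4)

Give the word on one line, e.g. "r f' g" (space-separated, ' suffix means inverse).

f g'

  after f: (1 2 3 6 5 7 4)
  after g': (1 2)(3 6 7 5 4)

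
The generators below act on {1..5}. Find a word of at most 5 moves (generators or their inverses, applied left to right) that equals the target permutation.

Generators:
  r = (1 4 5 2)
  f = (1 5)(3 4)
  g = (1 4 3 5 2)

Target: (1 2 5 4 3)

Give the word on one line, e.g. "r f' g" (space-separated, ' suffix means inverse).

f g' f' r' r'

  after f: (1 5)(3 4)
  after g': (1 3)(2 5)
  after f': (1 4 3 5 2)
  after r': (3 4)
  after r': (1 2 5 4 3)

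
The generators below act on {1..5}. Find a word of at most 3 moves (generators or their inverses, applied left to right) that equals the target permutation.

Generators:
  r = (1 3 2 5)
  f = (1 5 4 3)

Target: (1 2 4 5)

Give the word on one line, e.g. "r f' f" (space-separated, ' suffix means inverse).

f' r f

  after f': (1 3 4 5)
  after r: (1 2 5 3 4)
  after f: (1 2 4 5)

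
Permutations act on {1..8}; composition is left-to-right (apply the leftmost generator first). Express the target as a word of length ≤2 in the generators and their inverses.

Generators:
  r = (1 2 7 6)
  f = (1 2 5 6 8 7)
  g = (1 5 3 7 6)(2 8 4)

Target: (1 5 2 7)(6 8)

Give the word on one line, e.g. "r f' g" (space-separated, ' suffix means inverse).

  after r': (1 6 7 2)
  after f': (1 5 2 7)(6 8)

r' f'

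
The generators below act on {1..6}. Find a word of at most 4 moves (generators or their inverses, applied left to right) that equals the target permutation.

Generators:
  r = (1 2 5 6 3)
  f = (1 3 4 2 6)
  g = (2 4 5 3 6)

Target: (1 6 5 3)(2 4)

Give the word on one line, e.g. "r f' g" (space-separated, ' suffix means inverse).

r g'

  after r: (1 2 5 6 3)
  after g': (1 6 5 3)(2 4)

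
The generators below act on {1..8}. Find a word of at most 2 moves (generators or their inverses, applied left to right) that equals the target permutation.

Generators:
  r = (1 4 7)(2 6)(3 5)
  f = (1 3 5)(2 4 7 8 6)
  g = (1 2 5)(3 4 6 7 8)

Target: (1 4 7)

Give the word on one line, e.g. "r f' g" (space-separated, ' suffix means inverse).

  after r': (1 7 4)(2 6)(3 5)
  after r': (1 4 7)

r' r'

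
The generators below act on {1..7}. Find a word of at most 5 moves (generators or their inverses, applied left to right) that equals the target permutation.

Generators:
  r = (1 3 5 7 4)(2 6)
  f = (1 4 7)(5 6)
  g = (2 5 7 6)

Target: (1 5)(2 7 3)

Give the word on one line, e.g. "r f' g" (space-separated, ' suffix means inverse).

  after r: (1 3 5 7 4)(2 6)
  after f': (1 3 6 2 5 4 7)
  after r: (1 5)(2 7 3)

r f' r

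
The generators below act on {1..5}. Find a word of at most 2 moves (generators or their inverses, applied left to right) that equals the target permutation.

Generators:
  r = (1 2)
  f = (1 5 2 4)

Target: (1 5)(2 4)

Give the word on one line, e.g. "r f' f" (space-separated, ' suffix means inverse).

f r'

  after f: (1 5 2 4)
  after r': (1 5)(2 4)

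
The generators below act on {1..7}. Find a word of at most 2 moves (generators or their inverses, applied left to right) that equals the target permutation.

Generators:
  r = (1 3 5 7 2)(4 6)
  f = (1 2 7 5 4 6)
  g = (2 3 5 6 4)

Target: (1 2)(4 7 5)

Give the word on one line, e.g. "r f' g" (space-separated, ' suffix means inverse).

g r'

  after g: (2 3 5 6 4)
  after r': (1 2)(4 7 5)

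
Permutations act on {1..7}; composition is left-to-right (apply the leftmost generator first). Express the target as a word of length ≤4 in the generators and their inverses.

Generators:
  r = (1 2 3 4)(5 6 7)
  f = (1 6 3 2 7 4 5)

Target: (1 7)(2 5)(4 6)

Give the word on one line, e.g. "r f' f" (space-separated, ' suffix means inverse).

  after r': (1 4 3 2)(5 7 6)
  after f': (1 7)(2 5)(4 6)

r' f'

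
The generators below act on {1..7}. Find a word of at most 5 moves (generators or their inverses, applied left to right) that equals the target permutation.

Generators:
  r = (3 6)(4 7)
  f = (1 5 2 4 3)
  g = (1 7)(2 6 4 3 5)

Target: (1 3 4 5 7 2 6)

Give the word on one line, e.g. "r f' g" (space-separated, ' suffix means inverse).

  after g': (1 7)(2 5 3 4 6)
  after g': (2 3 6 5 4)
  after r: (2 6 5 7 4)
  after f': (1 3 4 5 7 2 6)

g' g' r f'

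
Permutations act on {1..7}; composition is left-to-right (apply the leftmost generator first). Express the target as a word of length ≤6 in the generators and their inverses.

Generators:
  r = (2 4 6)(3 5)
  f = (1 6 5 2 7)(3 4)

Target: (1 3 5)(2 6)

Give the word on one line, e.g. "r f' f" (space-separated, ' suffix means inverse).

  after r': (2 6 4)(3 5)
  after r': (2 4 6)
  after f: (1 6 7)(2 3 4 5)
  after r': (1 4 3 2 5 6 7)
  after f': (1 3 5)(2 6)

r' r' f r' f'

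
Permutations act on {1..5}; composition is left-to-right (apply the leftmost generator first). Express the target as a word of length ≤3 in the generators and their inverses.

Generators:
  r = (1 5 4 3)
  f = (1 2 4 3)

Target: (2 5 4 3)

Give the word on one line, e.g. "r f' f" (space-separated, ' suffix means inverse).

r f r'

  after r: (1 5 4 3)
  after f: (1 5 3 2 4)
  after r': (2 5 4 3)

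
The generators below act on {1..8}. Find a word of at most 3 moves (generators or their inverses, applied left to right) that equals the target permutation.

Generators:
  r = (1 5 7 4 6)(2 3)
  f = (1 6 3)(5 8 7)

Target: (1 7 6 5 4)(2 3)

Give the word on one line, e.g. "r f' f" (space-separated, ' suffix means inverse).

r' r' r'

  after r': (1 6 4 7 5)(2 3)
  after r': (1 4 5 6 7)
  after r': (1 7 6 5 4)(2 3)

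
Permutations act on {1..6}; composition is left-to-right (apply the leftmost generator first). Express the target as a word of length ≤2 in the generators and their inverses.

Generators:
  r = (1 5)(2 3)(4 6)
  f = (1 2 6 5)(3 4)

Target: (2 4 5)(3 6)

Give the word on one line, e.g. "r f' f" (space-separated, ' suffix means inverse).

  after r': (1 5)(2 3)(4 6)
  after f: (2 4 5)(3 6)

r' f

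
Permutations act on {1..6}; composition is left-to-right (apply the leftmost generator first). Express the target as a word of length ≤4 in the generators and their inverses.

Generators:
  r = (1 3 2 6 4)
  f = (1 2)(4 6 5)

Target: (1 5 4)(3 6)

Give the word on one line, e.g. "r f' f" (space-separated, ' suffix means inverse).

r' r' f

  after r': (1 4 6 2 3)
  after r': (1 6 3 4 2)
  after f: (1 5 4)(3 6)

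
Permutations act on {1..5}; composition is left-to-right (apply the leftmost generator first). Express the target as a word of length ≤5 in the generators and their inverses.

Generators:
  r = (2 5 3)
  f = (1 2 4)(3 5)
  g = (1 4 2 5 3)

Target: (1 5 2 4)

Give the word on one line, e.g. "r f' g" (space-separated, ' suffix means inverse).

r' f' g' g' r'

  after r': (2 3 5)
  after f': (1 4 2 5)
  after g': (3 5)
  after g': (1 3 2 4)
  after r': (1 5 2 4)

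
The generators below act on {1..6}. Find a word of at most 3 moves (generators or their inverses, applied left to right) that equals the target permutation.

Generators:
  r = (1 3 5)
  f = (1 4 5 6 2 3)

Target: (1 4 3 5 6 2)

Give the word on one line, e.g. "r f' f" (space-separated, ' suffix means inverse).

f r'

  after f: (1 4 5 6 2 3)
  after r': (1 4 3 5 6 2)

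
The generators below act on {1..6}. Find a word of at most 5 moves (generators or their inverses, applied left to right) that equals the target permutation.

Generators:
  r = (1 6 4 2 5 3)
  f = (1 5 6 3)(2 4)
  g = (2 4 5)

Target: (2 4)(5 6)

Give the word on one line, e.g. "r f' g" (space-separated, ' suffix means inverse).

  after r': (1 3 5 2 4 6)
  after f': (1 6 3)(4 5)
  after r': (2 4)(5 6)

r' f' r'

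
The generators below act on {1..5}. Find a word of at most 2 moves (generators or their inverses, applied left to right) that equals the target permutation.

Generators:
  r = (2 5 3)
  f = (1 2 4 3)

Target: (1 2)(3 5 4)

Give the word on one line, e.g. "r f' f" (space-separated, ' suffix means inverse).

  after r': (2 3 5)
  after f: (1 2)(3 5 4)

r' f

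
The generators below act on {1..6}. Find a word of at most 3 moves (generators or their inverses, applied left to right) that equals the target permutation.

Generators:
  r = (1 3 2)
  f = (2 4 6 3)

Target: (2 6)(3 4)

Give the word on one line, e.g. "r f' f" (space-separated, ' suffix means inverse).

f f

  after f: (2 4 6 3)
  after f: (2 6)(3 4)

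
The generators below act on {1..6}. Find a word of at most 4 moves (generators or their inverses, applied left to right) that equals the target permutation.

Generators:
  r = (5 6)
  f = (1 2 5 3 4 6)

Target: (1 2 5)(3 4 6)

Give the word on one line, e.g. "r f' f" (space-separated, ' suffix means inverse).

f' r' f' r'

  after f': (1 6 4 3 5 2)
  after r': (1 5 2)(3 6 4)
  after f': (1 2 6 3 4 5)
  after r': (1 2 5)(3 4 6)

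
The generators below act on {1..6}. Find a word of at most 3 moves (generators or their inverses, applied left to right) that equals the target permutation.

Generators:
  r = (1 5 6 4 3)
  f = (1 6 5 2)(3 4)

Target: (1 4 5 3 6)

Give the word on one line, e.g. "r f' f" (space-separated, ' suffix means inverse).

  after r': (1 3 4 6 5)
  after r': (1 4 5 3 6)

r' r'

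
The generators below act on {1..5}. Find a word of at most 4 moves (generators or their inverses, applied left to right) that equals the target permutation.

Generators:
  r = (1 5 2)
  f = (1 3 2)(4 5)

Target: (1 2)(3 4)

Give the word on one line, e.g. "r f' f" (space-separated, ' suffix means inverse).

f r' f

  after f: (1 3 2)(4 5)
  after r': (1 3 5 4)
  after f: (1 2)(3 4)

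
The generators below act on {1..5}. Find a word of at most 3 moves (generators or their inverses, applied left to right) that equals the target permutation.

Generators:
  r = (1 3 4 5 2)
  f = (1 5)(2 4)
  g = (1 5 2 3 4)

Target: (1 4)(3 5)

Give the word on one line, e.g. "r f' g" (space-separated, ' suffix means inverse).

g f' g'

  after g: (1 5 2 3 4)
  after f': (2 3)(4 5)
  after g': (1 4)(3 5)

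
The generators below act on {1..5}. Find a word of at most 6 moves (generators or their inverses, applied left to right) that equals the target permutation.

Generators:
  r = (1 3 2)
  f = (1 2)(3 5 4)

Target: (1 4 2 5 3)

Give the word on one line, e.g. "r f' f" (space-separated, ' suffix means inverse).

r f r' f

  after r: (1 3 2)
  after f: (1 5 4 3)
  after r': (1 5 4)(2 3)
  after f: (1 4 2 5 3)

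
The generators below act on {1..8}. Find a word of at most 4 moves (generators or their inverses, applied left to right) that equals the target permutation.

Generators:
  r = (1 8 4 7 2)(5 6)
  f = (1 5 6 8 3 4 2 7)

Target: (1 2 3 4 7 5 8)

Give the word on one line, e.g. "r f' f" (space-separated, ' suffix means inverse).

r' r' r' f

  after r': (1 2 7 4 8)(5 6)
  after r': (1 7 8 2 4)
  after r': (1 4 2 8 7)(5 6)
  after f: (1 2 3 4 7 5 8)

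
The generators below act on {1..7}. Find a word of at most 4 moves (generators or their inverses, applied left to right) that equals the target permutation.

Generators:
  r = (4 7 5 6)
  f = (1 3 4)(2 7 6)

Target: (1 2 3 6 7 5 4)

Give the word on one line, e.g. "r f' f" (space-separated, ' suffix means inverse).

  after f': (1 4 3)(2 6 7)
  after r: (1 7 2 4 3)(5 6)
  after f': (1 2 3 4)(5 7 6)
  after r': (1 2 3 6 7 5 4)

f' r f' r'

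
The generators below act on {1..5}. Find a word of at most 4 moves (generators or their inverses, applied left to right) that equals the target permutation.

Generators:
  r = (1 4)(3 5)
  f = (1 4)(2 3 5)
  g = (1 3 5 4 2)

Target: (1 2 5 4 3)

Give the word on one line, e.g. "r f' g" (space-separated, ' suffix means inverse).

  after f': (1 4)(2 5 3)
  after g': (1 5)(2 3 4)
  after f: (1 2 5 4 3)

f' g' f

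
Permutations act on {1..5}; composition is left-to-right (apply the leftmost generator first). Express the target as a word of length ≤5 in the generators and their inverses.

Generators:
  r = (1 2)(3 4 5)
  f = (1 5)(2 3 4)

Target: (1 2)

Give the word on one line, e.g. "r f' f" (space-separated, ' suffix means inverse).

r' f' r f' r'

  after r': (1 2)(3 5 4)
  after f': (1 4 2 5 3)
  after r: (1 5 4)(2 3)
  after f': (3 4 5)
  after r': (1 2)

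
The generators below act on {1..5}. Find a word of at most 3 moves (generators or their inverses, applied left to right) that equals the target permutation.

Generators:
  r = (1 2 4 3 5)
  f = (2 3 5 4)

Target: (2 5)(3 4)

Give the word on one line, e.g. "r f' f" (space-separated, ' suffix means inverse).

  after f: (2 3 5 4)
  after f: (2 5)(3 4)

f f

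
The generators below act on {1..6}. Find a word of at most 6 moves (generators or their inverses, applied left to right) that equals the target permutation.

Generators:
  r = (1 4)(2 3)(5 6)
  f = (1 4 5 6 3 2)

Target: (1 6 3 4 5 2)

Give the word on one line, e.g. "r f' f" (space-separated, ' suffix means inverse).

  after f: (1 4 5 6 3 2)
  after r: (2 4 6)
  after f': (1 2)(3 6)(4 5)
  after r: (1 3 5)(2 4 6)
  after f': (1 6 3 4 5 2)

f r f' r f'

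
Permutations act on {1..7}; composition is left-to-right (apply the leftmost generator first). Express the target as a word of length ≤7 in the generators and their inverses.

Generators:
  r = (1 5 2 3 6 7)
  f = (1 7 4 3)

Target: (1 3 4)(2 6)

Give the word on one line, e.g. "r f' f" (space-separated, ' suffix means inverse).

  after r: (1 5 2 3 6 7)
  after f: (1 5 2)(3 6 4)
  after f: (1 5 2 7 4)(3 6)
  after r': (2 6)(4 7)
  after f': (1 3 4)(2 6)

r f f r' f'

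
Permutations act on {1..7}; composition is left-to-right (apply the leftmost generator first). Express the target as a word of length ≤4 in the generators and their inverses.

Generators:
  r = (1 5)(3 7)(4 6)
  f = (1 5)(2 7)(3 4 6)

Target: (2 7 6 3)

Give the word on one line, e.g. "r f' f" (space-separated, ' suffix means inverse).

  after r': (1 5)(3 7)(4 6)
  after f': (2 7 6 3)
  after r': (1 5)(2 3)(4 6 7)
  after r': (2 7 6 3)

r' f' r' r'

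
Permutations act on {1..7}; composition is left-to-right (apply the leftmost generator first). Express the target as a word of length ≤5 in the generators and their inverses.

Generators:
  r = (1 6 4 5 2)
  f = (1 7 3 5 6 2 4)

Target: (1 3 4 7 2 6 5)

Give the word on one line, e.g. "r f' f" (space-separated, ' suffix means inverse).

  after f: (1 7 3 5 6 2 4)
  after f: (1 3 6 4 7 5 2)
  after r: (1 3 4 7 2 6 5)

f f r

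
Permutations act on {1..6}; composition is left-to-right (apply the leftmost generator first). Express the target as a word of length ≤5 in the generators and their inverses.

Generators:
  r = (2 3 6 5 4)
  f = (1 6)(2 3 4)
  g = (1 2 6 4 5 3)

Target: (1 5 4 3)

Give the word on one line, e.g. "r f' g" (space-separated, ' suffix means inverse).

  after g: (1 2 6 4 5 3)
  after r': (1 4 6 5 2 3)
  after r': (1 5 4 3)

g r' r'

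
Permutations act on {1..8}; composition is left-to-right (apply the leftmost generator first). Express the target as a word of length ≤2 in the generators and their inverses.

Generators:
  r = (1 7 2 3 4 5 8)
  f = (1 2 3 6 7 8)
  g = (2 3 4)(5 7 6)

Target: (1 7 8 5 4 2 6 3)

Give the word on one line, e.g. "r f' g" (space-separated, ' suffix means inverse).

  after r': (1 8 5 4 3 2 7)
  after f': (1 7 8 5 4 2 6 3)

r' f'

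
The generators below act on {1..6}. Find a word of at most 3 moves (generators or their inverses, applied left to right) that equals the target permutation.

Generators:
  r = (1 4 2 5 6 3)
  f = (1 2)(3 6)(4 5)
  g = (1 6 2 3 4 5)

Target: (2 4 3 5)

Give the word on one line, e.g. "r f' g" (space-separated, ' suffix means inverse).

  after g': (1 5 4 3 2 6)
  after r': (1 2 5)(3 4 6)
  after f': (2 4 3 5)

g' r' f'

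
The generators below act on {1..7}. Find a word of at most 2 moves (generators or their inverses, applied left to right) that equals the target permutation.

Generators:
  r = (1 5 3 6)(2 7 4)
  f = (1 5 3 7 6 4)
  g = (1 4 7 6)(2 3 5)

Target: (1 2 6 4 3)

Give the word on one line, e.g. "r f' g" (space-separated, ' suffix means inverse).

r g

  after r: (1 5 3 6)(2 7 4)
  after g: (1 2 6 4 3)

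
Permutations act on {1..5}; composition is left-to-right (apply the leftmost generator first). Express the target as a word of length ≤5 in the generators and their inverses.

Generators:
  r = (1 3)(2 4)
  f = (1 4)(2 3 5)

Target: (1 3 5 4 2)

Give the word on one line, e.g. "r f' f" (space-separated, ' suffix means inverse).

  after f': (1 4)(2 5 3)
  after f': (2 3 5)
  after r': (1 3 5 4 2)

f' f' r'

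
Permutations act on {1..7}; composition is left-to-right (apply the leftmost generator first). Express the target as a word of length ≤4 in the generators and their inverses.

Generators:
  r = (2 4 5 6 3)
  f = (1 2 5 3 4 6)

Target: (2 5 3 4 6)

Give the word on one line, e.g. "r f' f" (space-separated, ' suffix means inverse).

  after r: (2 4 5 6 3)
  after r: (2 5 3 4 6)

r r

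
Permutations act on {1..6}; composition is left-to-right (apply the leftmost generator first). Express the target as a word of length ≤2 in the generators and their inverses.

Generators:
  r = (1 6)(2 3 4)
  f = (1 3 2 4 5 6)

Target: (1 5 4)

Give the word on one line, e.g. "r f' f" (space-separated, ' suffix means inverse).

r' f'

  after r': (1 6)(2 4 3)
  after f': (1 5 4)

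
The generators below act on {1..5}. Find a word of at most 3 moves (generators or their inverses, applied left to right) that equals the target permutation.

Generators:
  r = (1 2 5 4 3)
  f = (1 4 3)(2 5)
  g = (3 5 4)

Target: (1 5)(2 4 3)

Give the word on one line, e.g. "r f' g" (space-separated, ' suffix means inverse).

f' g' r'

  after f': (1 3 4)(2 5)
  after g': (1 4)(2 3 5)
  after r': (1 5)(2 4 3)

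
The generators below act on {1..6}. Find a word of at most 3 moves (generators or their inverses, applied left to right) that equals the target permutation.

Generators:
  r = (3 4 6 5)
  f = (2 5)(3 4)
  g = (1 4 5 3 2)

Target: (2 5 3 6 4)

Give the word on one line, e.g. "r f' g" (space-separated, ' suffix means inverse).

r' r' f'

  after r': (3 5 6 4)
  after r': (3 6)(4 5)
  after f': (2 5 3 6 4)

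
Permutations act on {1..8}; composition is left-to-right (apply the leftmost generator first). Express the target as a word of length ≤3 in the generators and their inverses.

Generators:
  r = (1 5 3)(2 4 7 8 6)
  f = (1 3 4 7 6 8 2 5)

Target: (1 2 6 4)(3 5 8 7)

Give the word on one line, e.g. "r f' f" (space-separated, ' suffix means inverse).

f' f'

  after f': (1 5 2 8 6 7 4 3)
  after f': (1 2 6 4)(3 5 8 7)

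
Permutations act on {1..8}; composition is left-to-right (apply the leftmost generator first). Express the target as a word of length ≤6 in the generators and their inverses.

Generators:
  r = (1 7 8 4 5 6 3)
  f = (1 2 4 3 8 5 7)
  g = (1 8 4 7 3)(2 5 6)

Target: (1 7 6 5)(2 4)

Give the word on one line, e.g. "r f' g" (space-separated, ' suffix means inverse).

  after r': (1 3 6 5 4 8 7)
  after r': (1 6 4 7 3 5 8)
  after r': (1 5 7 6 8 3 4)
  after f: (1 7 6 5)(2 4)

r' r' r' f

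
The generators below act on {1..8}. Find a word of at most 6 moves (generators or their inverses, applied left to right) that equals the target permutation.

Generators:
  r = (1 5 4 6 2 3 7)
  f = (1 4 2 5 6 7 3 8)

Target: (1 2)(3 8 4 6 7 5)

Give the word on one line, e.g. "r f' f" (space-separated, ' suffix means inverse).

f' r f' r'

  after f': (1 8 3 7 6 5 2 4)
  after r: (1 8 7 2 6 4 5 3)
  after f': (1 3 8 6)(2 5 7 4)
  after r': (1 2)(3 8 4 6 7 5)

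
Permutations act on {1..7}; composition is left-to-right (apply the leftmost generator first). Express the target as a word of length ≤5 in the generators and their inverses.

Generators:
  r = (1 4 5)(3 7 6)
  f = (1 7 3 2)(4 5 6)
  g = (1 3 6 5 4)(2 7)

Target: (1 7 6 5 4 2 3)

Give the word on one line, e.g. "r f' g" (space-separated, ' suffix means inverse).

  after f': (1 2 3 7)(4 6 5)
  after r': (1 2 6 4 7 5)
  after g': (1 7 6 5 4 2 3)

f' r' g'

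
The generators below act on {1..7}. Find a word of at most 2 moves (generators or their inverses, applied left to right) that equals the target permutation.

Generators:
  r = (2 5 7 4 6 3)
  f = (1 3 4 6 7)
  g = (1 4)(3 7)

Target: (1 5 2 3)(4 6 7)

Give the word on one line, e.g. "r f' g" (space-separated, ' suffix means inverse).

f' r'

  after f': (1 7 6 4 3)
  after r': (1 5 2 3)(4 6 7)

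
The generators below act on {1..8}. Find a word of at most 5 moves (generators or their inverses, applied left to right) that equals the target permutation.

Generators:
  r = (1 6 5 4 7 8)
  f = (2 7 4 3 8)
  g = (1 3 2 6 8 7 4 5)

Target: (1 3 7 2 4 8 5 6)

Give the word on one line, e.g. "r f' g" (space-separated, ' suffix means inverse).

  after f': (2 8 3 4 7)
  after f': (2 3 7 8 4)
  after r': (1 8 5 6)(2 3 4)
  after f': (1 3 7 2 4 8 5 6)

f' f' r' f'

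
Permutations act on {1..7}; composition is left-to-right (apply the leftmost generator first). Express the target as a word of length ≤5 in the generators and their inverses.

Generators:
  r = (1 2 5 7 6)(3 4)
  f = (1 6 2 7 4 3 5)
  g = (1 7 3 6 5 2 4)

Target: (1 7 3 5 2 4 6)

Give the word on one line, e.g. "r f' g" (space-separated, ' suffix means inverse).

  after f: (1 6 2 7 4 3 5)
  after f: (1 2 4 5 6 7 3)
  after r: (1 5)(2 3)(4 7)
  after r: (1 7 3 5 2 4 6)

f f r r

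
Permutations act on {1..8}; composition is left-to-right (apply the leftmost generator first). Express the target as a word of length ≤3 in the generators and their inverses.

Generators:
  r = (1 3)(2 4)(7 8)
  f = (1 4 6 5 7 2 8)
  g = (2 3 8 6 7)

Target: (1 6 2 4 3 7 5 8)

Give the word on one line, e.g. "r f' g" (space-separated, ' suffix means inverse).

  after f': (1 8 2 7 5 6 4)
  after g: (1 6 4)(3 8)(5 7)
  after r': (1 6 2 4 3 7 5 8)

f' g r'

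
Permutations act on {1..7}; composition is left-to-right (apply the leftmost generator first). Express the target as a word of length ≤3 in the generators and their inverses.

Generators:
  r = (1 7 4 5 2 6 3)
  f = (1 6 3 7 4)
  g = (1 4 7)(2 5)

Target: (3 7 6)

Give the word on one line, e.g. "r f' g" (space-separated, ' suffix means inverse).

g' g' f

  after g': (1 7 4)(2 5)
  after g': (1 4 7)
  after f: (3 7 6)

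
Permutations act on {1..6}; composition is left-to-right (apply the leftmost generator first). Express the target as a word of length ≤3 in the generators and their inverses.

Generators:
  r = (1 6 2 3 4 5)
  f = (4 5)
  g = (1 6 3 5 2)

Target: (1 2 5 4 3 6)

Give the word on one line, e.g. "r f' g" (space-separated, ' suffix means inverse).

  after f': (4 5)
  after g': (1 2 5 4 3 6)

f' g'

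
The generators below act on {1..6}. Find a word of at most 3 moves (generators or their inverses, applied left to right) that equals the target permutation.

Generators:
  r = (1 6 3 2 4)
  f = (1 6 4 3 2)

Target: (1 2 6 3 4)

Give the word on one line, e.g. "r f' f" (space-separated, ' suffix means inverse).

f r' f'

  after f: (1 6 4 3 2)
  after r': (2 4 6)
  after f': (1 2 6 3 4)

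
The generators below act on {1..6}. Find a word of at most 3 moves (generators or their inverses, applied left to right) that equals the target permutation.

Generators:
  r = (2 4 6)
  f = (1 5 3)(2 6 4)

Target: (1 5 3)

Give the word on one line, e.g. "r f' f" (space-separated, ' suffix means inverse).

r f

  after r: (2 4 6)
  after f: (1 5 3)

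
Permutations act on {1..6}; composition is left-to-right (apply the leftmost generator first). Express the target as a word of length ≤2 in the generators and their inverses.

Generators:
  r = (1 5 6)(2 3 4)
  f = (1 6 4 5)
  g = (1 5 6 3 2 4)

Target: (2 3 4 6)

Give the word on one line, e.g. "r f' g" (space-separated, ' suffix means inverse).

g r'

  after g: (1 5 6 3 2 4)
  after r': (2 3 4 6)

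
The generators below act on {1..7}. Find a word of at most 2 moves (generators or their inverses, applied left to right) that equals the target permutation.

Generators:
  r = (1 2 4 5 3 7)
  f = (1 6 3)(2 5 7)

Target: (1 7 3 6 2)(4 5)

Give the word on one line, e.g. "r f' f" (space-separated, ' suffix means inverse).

  after f': (1 3 6)(2 7 5)
  after r: (1 7 3 6 2)(4 5)

f' r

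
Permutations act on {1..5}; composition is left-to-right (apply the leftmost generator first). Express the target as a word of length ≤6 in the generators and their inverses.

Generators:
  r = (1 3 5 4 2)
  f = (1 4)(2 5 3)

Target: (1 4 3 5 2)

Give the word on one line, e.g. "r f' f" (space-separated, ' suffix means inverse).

r r f r' f

  after r: (1 3 5 4 2)
  after r: (1 5 2 3 4)
  after f: (1 3)
  after r': (2 4 5 3)
  after f: (1 4 3 5 2)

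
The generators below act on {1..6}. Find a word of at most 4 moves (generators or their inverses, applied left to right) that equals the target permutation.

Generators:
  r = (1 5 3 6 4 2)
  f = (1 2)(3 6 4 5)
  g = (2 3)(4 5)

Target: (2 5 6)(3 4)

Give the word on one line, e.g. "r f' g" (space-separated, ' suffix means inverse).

  after f: (1 2)(3 6 4 5)
  after r: (2 5 6)(3 4)

f r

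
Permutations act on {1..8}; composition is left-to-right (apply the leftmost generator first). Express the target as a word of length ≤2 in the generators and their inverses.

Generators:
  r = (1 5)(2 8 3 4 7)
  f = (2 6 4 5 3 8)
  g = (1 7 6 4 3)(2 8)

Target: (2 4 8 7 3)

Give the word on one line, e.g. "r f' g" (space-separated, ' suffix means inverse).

  after r': (1 5)(2 7 4 3 8)
  after r': (2 4 8 7 3)

r' r'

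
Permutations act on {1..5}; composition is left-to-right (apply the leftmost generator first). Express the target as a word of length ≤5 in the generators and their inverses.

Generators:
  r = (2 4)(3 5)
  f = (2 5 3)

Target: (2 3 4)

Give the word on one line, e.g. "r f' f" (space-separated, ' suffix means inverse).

f' f' r

  after f': (2 3 5)
  after f': (2 5 3)
  after r: (2 3 4)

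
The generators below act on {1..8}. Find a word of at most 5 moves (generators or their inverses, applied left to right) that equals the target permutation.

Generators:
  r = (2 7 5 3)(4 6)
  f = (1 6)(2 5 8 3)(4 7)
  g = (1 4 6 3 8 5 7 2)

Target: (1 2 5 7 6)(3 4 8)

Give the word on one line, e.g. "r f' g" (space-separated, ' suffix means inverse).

  after r: (2 7 5 3)(4 6)
  after g: (1 4 3)(5 8)
  after f': (1 7 4 8 2 3 6)
  after r': (1 2 5 7 6)(3 4 8)

r g f' r'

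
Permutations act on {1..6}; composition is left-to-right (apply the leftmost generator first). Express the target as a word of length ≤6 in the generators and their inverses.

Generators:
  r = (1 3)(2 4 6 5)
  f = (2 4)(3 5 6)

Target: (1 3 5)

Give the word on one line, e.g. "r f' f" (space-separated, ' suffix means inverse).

r' f r' f

  after r': (1 3)(2 5 6 4)
  after f: (1 5 3)(2 6)
  after r': (1 6 5)(2 4)
  after f: (1 3 5)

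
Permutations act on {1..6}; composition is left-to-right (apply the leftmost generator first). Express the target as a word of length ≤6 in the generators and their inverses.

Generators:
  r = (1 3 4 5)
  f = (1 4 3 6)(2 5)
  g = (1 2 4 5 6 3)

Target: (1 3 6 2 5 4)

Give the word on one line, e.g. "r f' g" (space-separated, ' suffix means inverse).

f' g' f g r'

  after f': (1 6 3 4)(2 5)
  after g': (1 5)(2 4 3)
  after f: (1 2 3 5 4 6)
  after g: (1 4 3 6 2)
  after r': (1 3 6 2 5 4)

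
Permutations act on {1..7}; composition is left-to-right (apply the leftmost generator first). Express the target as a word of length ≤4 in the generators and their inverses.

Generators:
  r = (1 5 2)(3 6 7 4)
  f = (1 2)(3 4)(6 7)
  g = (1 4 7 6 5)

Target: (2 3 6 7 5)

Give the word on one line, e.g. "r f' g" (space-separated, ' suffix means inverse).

  after f: (1 2)(3 4)(6 7)
  after g: (1 2 4 3 7 5)
  after f: (2 3 6 7 5)

f g f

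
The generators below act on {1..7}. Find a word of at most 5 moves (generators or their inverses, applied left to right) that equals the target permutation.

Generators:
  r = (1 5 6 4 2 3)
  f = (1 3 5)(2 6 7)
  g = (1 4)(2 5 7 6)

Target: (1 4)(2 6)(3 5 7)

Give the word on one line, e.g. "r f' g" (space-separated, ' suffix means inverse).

  after r': (1 3 2 4 6 5)
  after g': (1 3 6 2)(4 7 5)
  after f: (1 5 4 2 3 7)
  after r': (3 7)(5 6)
  after g': (1 4)(2 6)(3 5 7)

r' g' f r' g'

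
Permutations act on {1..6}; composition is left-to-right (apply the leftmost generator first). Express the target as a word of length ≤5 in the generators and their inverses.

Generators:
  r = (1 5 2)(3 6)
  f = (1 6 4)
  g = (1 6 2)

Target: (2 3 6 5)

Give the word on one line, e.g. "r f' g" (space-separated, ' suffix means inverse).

  after g: (1 6 2)
  after f': (2 4 6)
  after g': (1 2 4)
  after f': (1 2 6)
  after r: (2 3 6 5)

g f' g' f' r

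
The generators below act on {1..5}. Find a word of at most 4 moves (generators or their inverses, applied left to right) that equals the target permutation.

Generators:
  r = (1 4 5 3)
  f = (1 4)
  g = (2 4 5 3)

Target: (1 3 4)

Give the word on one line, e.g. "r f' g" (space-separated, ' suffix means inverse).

r f r' f'

  after r: (1 4 5 3)
  after f: (3 4 5)
  after r': (1 3)
  after f': (1 3 4)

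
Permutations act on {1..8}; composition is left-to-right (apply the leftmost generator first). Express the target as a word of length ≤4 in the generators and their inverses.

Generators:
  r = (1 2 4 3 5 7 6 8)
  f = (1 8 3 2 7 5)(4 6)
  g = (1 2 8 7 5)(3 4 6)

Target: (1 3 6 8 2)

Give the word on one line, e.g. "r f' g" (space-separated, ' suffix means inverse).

  after g: (1 2 8 7 5)(3 4 6)
  after f': (1 3 6 8 2)

g f'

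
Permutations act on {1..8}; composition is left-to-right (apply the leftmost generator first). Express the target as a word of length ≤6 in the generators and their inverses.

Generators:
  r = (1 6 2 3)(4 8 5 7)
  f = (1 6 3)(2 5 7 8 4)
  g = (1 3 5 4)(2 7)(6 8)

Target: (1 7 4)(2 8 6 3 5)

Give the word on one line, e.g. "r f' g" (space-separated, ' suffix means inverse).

f' g' f' g f

  after f': (1 3 6)(2 4 8 7 5)
  after g': (2 5 7 3 8)(4 6)
  after f': (1 3 7 6 8 4)
  after g: (1 5 4 3 2 7 8)
  after f: (1 7 4)(2 8 6 3 5)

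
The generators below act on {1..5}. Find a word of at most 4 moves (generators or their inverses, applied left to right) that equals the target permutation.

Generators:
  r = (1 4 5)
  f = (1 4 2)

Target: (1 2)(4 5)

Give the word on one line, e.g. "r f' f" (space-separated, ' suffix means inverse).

  after r: (1 4 5)
  after f': (2 4 5)
  after f': (1 2)(4 5)

r f' f'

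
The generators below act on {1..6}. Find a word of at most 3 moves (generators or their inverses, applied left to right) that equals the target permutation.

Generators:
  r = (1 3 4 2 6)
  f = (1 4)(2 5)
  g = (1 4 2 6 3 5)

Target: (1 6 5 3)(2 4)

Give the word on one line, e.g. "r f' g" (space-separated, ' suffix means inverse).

  after f: (1 4)(2 5)
  after g: (1 2)(3 5 6)
  after g: (1 6 5 3)(2 4)

f g g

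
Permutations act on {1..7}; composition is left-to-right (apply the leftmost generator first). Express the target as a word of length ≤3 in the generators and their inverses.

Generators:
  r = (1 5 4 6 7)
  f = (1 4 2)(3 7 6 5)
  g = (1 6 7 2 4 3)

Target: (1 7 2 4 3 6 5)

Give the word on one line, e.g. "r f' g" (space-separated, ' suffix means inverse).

r f f

  after r: (1 5 4 6 7)
  after f: (1 3 7 4 5 2)
  after f: (1 7 2 4 3 6 5)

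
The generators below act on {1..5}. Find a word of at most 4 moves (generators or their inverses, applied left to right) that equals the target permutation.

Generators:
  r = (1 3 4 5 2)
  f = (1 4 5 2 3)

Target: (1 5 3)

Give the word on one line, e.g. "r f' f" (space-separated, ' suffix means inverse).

f' r' r' f'

  after f': (1 3 2 5 4)
  after r': (2 4)(3 5)
  after r': (1 2 3 4 5)
  after f': (1 5 3)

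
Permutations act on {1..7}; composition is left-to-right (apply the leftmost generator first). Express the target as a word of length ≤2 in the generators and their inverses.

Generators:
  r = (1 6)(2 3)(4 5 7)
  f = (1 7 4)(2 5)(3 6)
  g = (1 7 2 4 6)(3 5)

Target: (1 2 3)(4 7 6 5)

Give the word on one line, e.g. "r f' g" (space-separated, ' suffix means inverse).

f g

  after f: (1 7 4)(2 5)(3 6)
  after g: (1 2 3)(4 7 6 5)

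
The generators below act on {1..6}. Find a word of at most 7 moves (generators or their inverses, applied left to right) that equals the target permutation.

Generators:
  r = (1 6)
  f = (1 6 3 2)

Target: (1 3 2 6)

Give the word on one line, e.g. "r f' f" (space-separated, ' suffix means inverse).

r f' f' f' r'

  after r: (1 6)
  after f': (2 3 6)
  after f': (1 2 6 3)
  after f': (1 3 2)
  after r': (1 3 2 6)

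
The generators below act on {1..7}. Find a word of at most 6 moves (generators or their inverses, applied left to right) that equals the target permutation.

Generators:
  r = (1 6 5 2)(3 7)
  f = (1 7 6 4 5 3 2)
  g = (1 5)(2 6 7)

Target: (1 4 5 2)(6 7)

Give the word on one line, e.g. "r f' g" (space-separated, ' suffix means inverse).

f' f' f' f' r'

  after f': (1 2 3 5 4 6 7)
  after f': (1 3 4 7 2 5 6)
  after f': (1 5 7 3 6 2 4)
  after f': (1 4 2 6 3 7 5)
  after r': (1 4 5 2)(6 7)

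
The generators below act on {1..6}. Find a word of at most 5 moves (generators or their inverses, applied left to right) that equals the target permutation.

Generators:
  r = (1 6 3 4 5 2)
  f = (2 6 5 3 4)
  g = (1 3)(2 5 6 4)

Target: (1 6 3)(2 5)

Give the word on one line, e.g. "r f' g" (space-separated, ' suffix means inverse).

  after f: (2 6 5 3 4)
  after r: (1 6 2 3 5 4)
  after f: (1 5 2 4)
  after g': (1 2 6 5 4 3)
  after f: (1 6 3)(2 5)

f r f g' f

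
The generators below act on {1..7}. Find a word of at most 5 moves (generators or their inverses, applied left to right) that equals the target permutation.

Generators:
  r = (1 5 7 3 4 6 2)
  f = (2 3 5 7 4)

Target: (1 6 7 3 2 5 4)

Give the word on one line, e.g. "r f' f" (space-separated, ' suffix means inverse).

r' f' r f f

  after r': (1 2 6 4 3 7 5)
  after f': (1 4 2 6 7 3 5)
  after r: (1 6 3 7 4)
  after f: (1 6 5 7 2 3 4)
  after f: (1 6 7 3 2 5 4)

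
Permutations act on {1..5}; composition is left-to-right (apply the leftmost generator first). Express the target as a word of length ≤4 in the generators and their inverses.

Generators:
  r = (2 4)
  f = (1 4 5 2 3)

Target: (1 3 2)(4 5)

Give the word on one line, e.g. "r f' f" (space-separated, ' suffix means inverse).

  after r': (2 4)
  after f': (1 3 2)(4 5)

r' f'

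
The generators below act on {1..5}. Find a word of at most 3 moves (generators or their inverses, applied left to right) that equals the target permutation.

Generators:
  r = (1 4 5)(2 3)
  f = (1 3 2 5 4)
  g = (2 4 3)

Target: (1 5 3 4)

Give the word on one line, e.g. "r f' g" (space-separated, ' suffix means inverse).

f' r

  after f': (1 4 5 2 3)
  after r: (1 5 3 4)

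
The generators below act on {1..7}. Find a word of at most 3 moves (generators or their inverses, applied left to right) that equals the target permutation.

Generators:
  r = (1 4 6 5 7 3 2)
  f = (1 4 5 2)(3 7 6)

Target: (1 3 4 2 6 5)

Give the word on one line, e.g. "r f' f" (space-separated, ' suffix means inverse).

  after f': (1 2 5 4)(3 6 7)
  after r': (1 3 4 2 6 5)

f' r'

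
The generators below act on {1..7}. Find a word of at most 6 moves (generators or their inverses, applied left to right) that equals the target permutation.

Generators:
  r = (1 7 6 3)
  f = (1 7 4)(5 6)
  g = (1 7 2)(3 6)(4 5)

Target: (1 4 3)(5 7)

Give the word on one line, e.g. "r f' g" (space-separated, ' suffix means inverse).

  after r: (1 7 6 3)
  after f: (1 4)(3 7 5 6)
  after g: (1 5 3 2)(4 7)
  after r: (1 5)(2 7 4 6 3)
  after g: (1 4 3)(5 7)

r f g r g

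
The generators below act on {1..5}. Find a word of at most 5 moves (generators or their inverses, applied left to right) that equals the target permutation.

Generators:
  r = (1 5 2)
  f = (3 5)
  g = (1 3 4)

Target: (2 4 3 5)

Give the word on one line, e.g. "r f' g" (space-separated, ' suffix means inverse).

r f' g g

  after r: (1 5 2)
  after f': (1 3 5 2)
  after g: (1 4)(2 3 5)
  after g: (2 4 3 5)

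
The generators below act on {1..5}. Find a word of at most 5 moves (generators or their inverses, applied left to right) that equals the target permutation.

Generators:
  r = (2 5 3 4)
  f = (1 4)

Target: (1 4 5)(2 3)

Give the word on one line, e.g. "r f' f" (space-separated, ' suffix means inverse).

r f f r f'

  after r: (2 5 3 4)
  after f: (1 4 2 5 3)
  after f: (2 5 3 4)
  after r: (2 3)(4 5)
  after f': (1 4 5)(2 3)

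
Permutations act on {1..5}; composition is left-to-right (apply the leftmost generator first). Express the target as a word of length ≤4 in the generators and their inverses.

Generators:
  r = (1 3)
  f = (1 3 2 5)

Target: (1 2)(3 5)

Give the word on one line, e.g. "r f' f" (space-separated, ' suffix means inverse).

f f

  after f: (1 3 2 5)
  after f: (1 2)(3 5)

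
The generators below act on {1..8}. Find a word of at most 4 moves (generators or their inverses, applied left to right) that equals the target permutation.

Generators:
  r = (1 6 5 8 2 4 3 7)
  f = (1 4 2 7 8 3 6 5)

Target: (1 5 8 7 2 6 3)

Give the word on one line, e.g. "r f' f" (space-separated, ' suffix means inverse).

f f r' r'

  after f: (1 4 2 7 8 3 6 5)
  after f: (1 2 8 6)(3 5 4 7)
  after r': (1 8)(2 5)(3 6 7 4)
  after r': (1 5 8 7 2 6 3)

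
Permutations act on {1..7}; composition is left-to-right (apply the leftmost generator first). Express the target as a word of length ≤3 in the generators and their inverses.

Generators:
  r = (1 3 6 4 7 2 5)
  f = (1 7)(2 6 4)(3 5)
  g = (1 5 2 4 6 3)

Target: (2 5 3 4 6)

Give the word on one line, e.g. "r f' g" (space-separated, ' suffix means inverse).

  after r': (1 5 2 7 4 6 3)
  after f: (1 3 7 2)(5 6)
  after r': (2 5 3 4 6)

r' f r'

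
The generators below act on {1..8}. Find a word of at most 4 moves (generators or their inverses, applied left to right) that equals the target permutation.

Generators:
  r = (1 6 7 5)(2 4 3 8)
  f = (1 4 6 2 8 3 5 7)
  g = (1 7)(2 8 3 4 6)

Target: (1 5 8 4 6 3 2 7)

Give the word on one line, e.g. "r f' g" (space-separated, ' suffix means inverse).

f' r

  after f': (1 7 5 3 8 2 6 4)
  after r: (1 5 8 4 6 3 2 7)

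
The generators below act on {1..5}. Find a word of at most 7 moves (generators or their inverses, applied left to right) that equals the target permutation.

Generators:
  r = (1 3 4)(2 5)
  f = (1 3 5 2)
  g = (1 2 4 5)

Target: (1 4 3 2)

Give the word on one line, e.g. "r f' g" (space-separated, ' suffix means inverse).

r f' f' g f

  after r: (1 3 4)(2 5)
  after f': (2 3 4)
  after f': (1 2)(3 4 5)
  after g: (1 4)(3 5)
  after f: (1 4 3 2)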